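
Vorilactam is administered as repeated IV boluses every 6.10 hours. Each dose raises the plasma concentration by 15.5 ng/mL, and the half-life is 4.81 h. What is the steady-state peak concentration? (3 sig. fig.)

26.5 ng/mL

k = ln 2 / 4.81 = 0.1441 h⁻¹
Fraction remaining after one interval: e^(−kτ) = e^(−0.1441 × 6.10) = 0.4152
R = 1 / (1 − 0.4152) = 1.710
Css,max = 15.5 × 1.710 ≈ 26.5 ng/mL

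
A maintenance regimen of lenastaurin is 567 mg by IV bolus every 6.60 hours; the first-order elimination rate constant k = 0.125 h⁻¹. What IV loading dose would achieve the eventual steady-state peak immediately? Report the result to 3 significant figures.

1010 mg

Accumulation ratio R = 1 / (1 − e^(−kτ)) = 1 / (1 − e^(−0.1250×6.60)) = 1 / (1 − 0.4382) = 1.780
Loading dose = maintenance dose × R = 567 × 1.780 ≈ 1010 mg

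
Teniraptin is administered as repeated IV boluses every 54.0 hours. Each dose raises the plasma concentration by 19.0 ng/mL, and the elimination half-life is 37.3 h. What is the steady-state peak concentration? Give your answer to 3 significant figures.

k = ln 2 / 37.3 = 0.01858 h⁻¹
Fraction remaining after one interval: e^(−kτ) = e^(−0.01858 × 54.0) = 0.3666
R = 1 / (1 − 0.3666) = 1.579
Css,max = 19.0 × 1.579 ≈ 30.0 ng/mL

30.0 ng/mL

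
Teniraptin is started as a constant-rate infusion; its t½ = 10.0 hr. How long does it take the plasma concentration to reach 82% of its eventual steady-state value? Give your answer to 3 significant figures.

k = ln 2 / 10.0 = 0.06931 hr⁻¹
f = 1 − e^(−kt)  ⇒  t = −ln(1 − f) / k
t = −ln(1 − 0.82) / 0.06931 = 1.715 / 0.06931 ≈ 24.7 hours

24.7 hours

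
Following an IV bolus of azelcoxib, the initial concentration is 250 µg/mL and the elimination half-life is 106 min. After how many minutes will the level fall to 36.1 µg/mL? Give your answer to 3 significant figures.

k = ln 2 / 106 = 0.006539 min⁻¹
C(t) = C₀ e^(−kt)  ⇒  t = ln(C₀/C) / k
t = ln(250/36.1) / 0.006539 = 1.935 / 0.006539 ≈ 296 minutes

296 minutes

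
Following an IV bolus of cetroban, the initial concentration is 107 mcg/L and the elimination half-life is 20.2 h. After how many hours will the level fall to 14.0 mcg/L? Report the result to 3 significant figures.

59.3 hours

k = ln 2 / 20.2 = 0.03431 h⁻¹
C(t) = C₀ e^(−kt)  ⇒  t = ln(C₀/C) / k
t = ln(107/14.0) / 0.03431 = 2.034 / 0.03431 ≈ 59.3 hours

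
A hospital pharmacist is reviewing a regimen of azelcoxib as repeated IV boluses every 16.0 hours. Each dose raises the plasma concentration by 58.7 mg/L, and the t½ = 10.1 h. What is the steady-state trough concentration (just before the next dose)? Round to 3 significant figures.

29.4 mg/L

k = ln 2 / 10.1 = 0.06863 h⁻¹
Fraction remaining after one interval: e^(−kτ) = e^(−0.06863 × 16.0) = 0.3335
R = 1 / (1 − 0.3335) = 1.500
Css,max = 58.7 × 1.500 = 88.07 mg/L
Css,min = Css,max × e^(−kτ) = 88.07 × 0.3335 ≈ 29.4 mg/L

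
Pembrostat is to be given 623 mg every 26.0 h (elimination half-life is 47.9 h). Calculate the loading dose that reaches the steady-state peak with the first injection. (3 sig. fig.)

1990 mg

k = ln 2 / 47.9 = 0.01447 h⁻¹
Accumulation ratio R = 1 / (1 − e^(−kτ)) = 1 / (1 − e^(−0.01447×26.0)) = 1 / (1 − 0.6864) = 3.189
Loading dose = maintenance dose × R = 623 × 3.189 ≈ 1990 mg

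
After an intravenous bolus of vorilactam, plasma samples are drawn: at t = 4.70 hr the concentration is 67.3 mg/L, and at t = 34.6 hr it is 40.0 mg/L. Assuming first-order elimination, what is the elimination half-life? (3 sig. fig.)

39.8 hours

k = ln(C₁/C₂) / (t₂ − t₁) = ln(67.3/40.0) / (34.6 − 4.70)
  = 0.5203 / 29.90 = 0.01740 hr⁻¹
t½ = ln 2 / k = ln 2 / 0.01740 ≈ 39.8 hours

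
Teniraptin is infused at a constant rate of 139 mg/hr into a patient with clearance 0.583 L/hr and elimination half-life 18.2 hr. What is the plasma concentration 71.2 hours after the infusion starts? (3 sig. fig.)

223 mg/L

Css = rate / CL = 139 / 0.583 = 238.4 mg/L
k = ln 2 / 18.2 = 0.03809 hr⁻¹
C(t) = Css (1 − e^(−kt)) = 238.4 × (1 − e^(−2.712)) = 238.4 × 0.9336 ≈ 223 mg/L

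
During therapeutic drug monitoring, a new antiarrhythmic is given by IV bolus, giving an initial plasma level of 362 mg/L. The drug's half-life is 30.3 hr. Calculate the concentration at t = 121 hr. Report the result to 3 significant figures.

22.7 mg/L

k = ln 2 / 30.3 = 0.02288 hr⁻¹
C(t) = C₀ e^(−kt) = 362 × e^(−0.02288 × 121) = 362 × e^(−2.768) = 362 × 0.06279 ≈ 22.7 mg/L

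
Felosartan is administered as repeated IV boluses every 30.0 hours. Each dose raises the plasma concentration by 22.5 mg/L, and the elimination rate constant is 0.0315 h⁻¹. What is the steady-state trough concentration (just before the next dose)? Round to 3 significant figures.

Fraction remaining after one interval: e^(−kτ) = e^(−0.03150 × 30.0) = 0.3887
R = 1 / (1 − 0.3887) = 1.636
Css,max = 22.5 × 1.636 = 36.81 mg/L
Css,min = Css,max × e^(−kτ) = 36.81 × 0.3887 ≈ 14.3 mg/L

14.3 mg/L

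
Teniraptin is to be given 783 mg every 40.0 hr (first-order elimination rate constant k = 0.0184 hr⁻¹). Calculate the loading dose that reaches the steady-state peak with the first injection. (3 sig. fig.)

1500 mg

Accumulation ratio R = 1 / (1 − e^(−kτ)) = 1 / (1 − e^(−0.01840×40.0)) = 1 / (1 − 0.4790) = 1.919
Loading dose = maintenance dose × R = 783 × 1.919 ≈ 1500 mg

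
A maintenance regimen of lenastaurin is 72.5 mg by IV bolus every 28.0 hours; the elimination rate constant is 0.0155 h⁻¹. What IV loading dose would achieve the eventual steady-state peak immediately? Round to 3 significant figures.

206 mg

Accumulation ratio R = 1 / (1 − e^(−kτ)) = 1 / (1 − e^(−0.01550×28.0)) = 1 / (1 − 0.6479) = 2.840
Loading dose = maintenance dose × R = 72.5 × 2.840 ≈ 206 mg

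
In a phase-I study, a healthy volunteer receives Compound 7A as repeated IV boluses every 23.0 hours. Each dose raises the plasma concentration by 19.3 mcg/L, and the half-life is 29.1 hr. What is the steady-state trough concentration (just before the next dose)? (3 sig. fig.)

k = ln 2 / 29.1 = 0.02382 hr⁻¹
Fraction remaining after one interval: e^(−kτ) = e^(−0.02382 × 23.0) = 0.5782
R = 1 / (1 − 0.5782) = 2.371
Css,max = 19.3 × 2.371 = 45.76 mcg/L
Css,min = Css,max × e^(−kτ) = 45.76 × 0.5782 ≈ 26.5 mcg/L

26.5 mcg/L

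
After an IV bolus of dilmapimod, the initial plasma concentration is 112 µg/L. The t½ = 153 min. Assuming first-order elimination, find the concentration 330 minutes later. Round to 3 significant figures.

k = ln 2 / 153 = 0.004530 min⁻¹
C(t) = C₀ e^(−kt) = 112 × e^(−0.004530 × 330) = 112 × e^(−1.495) = 112 × 0.2242 ≈ 25.1 µg/L

25.1 µg/L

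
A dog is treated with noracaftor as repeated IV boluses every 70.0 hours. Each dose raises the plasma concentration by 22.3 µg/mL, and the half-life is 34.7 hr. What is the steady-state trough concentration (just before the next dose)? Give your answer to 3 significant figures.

k = ln 2 / 34.7 = 0.01998 hr⁻¹
Fraction remaining after one interval: e^(−kτ) = e^(−0.01998 × 70.0) = 0.2470
R = 1 / (1 − 0.2470) = 1.328
Css,max = 22.3 × 1.328 = 29.62 µg/mL
Css,min = Css,max × e^(−kτ) = 29.62 × 0.2470 ≈ 7.32 µg/mL

7.32 µg/mL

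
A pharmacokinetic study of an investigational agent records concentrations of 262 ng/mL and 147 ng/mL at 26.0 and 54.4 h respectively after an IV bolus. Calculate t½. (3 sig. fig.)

34.1 hours

k = ln(C₁/C₂) / (t₂ − t₁) = ln(262/147) / (54.4 − 26.0)
  = 0.5779 / 28.40 = 0.02035 h⁻¹
t½ = ln 2 / k = ln 2 / 0.02035 ≈ 34.1 hours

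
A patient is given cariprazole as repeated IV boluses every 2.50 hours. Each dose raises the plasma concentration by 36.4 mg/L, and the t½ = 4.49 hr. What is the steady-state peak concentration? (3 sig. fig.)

k = ln 2 / 4.49 = 0.1544 hr⁻¹
Fraction remaining after one interval: e^(−kτ) = e^(−0.1544 × 2.50) = 0.6798
R = 1 / (1 − 0.6798) = 3.123
Css,max = 36.4 × 3.123 ≈ 114 mg/L

114 mg/L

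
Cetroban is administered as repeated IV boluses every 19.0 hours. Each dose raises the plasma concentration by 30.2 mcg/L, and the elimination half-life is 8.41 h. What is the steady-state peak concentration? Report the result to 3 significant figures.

k = ln 2 / 8.41 = 0.08242 h⁻¹
Fraction remaining after one interval: e^(−kτ) = e^(−0.08242 × 19.0) = 0.2089
R = 1 / (1 − 0.2089) = 1.264
Css,max = 30.2 × 1.264 ≈ 38.2 mcg/L

38.2 mcg/L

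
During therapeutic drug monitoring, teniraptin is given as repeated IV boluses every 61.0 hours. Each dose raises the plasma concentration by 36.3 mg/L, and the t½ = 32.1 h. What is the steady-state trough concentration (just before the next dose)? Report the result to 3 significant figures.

13.3 mg/L

k = ln 2 / 32.1 = 0.02159 h⁻¹
Fraction remaining after one interval: e^(−kτ) = e^(−0.02159 × 61.0) = 0.2679
R = 1 / (1 − 0.2679) = 1.366
Css,max = 36.3 × 1.366 = 49.58 mg/L
Css,min = Css,max × e^(−kτ) = 49.58 × 0.2679 ≈ 13.3 mg/L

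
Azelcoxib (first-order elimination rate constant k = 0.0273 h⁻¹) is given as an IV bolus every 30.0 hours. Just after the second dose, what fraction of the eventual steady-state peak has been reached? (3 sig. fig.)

f_n = 1 − e^(−nkτ) = 1 − e^(−2 × 0.02730 × 30.0) = 1 − e^(−1.638) = 1 − 0.1944 ≈ 0.806

0.806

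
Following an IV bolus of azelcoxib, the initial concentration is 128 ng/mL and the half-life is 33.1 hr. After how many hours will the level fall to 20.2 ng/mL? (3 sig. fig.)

k = ln 2 / 33.1 = 0.02094 hr⁻¹
C(t) = C₀ e^(−kt)  ⇒  t = ln(C₀/C) / k
t = ln(128/20.2) / 0.02094 = 1.846 / 0.02094 ≈ 88.2 hours

88.2 hours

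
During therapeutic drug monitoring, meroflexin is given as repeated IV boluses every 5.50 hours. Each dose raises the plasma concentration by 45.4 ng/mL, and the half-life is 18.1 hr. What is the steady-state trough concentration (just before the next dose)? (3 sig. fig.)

194 ng/mL

k = ln 2 / 18.1 = 0.03830 hr⁻¹
Fraction remaining after one interval: e^(−kτ) = e^(−0.03830 × 5.50) = 0.8101
R = 1 / (1 − 0.8101) = 5.265
Css,max = 45.4 × 5.265 = 239.0 ng/mL
Css,min = Css,max × e^(−kτ) = 239.0 × 0.8101 ≈ 194 ng/mL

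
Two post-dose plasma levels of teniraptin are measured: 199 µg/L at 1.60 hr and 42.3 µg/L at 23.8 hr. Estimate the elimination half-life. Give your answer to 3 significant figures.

9.94 hours

k = ln(C₁/C₂) / (t₂ − t₁) = ln(199/42.3) / (23.8 − 1.60)
  = 1.549 / 22.20 = 0.06975 hr⁻¹
t½ = ln 2 / k = ln 2 / 0.06975 ≈ 9.94 hours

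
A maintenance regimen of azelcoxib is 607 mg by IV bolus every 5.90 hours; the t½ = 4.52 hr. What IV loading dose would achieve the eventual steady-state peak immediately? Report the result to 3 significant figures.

k = ln 2 / 4.52 = 0.1534 hr⁻¹
Accumulation ratio R = 1 / (1 − e^(−kτ)) = 1 / (1 − e^(−0.1534×5.90)) = 1 / (1 − 0.4046) = 1.680
Loading dose = maintenance dose × R = 607 × 1.680 ≈ 1020 mg

1020 mg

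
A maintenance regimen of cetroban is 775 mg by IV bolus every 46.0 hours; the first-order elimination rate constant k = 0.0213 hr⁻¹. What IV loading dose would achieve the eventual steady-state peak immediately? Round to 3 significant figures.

1240 mg

Accumulation ratio R = 1 / (1 − e^(−kτ)) = 1 / (1 − e^(−0.02130×46.0)) = 1 / (1 − 0.3754) = 1.601
Loading dose = maintenance dose × R = 775 × 1.601 ≈ 1240 mg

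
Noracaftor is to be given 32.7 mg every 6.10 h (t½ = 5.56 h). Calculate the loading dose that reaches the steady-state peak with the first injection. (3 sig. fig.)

k = ln 2 / 5.56 = 0.1247 h⁻¹
Accumulation ratio R = 1 / (1 − e^(−kτ)) = 1 / (1 − e^(−0.1247×6.10)) = 1 / (1 − 0.4674) = 1.878
Loading dose = maintenance dose × R = 32.7 × 1.878 ≈ 61.4 mg

61.4 mg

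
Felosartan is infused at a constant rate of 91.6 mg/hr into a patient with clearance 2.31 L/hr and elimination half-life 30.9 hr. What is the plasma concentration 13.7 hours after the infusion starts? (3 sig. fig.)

10.5 µg/mL

Css = rate / CL = 91.6 / 2.31 = 39.65 µg/mL
k = ln 2 / 30.9 = 0.02243 hr⁻¹
C(t) = Css (1 − e^(−kt)) = 39.65 × (1 − e^(−0.3073)) = 39.65 × 0.2646 ≈ 10.5 µg/mL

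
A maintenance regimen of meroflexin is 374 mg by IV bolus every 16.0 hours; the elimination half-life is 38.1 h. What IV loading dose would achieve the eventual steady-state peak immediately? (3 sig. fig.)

k = ln 2 / 38.1 = 0.01819 h⁻¹
Accumulation ratio R = 1 / (1 − e^(−kτ)) = 1 / (1 − e^(−0.01819×16.0)) = 1 / (1 − 0.7475) = 3.960
Loading dose = maintenance dose × R = 374 × 3.960 ≈ 1480 mg

1480 mg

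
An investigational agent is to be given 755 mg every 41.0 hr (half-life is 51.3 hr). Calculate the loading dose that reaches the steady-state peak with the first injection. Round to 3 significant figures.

1780 mg

k = ln 2 / 51.3 = 0.01351 hr⁻¹
Accumulation ratio R = 1 / (1 − e^(−kτ)) = 1 / (1 − e^(−0.01351×41.0)) = 1 / (1 − 0.5747) = 2.351
Loading dose = maintenance dose × R = 755 × 2.351 ≈ 1780 mg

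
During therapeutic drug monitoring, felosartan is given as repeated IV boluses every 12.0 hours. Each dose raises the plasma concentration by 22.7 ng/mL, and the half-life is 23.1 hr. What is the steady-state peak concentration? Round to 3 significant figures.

75.1 ng/mL

k = ln 2 / 23.1 = 0.03001 hr⁻¹
Fraction remaining after one interval: e^(−kτ) = e^(−0.03001 × 12.0) = 0.6976
R = 1 / (1 − 0.6976) = 3.307
Css,max = 22.7 × 3.307 ≈ 75.1 ng/mL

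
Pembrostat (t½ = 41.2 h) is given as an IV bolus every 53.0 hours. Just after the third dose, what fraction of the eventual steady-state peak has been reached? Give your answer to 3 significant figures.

0.931

k = ln 2 / 41.2 = 0.01682 h⁻¹
f_n = 1 − e^(−nkτ) = 1 − e^(−3 × 0.01682 × 53.0) = 1 − e^(−2.675) = 1 − 0.06891 ≈ 0.931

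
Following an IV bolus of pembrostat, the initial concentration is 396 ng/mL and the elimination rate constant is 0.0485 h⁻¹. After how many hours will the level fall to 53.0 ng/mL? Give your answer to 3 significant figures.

C(t) = C₀ e^(−kt)  ⇒  t = ln(C₀/C) / k
t = ln(396/53.0) / 0.04850 = 2.011 / 0.04850 ≈ 41.5 hours

41.5 hours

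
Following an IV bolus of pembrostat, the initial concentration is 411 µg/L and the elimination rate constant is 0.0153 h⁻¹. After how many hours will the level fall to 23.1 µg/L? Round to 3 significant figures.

188 hours

C(t) = C₀ e^(−kt)  ⇒  t = ln(C₀/C) / k
t = ln(411/23.1) / 0.01530 = 2.879 / 0.01530 ≈ 188 hours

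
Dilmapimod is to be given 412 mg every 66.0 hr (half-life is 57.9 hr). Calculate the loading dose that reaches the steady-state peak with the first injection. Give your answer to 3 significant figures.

754 mg

k = ln 2 / 57.9 = 0.01197 hr⁻¹
Accumulation ratio R = 1 / (1 − e^(−kτ)) = 1 / (1 − e^(−0.01197×66.0)) = 1 / (1 − 0.4538) = 1.831
Loading dose = maintenance dose × R = 412 × 1.831 ≈ 754 mg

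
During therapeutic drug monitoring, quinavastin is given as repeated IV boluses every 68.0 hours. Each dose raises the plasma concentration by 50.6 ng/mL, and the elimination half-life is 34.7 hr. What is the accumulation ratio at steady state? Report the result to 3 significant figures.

k = ln 2 / 34.7 = 0.01998 hr⁻¹
Fraction remaining after one interval: e^(−kτ) = e^(−0.01998 × 68.0) = 0.2571
R = 1 / (1 − 0.2571) = 1 / 0.7429 ≈ 1.35

1.35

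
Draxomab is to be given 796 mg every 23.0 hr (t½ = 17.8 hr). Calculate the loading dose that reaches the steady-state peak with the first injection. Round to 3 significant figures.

k = ln 2 / 17.8 = 0.03894 hr⁻¹
Accumulation ratio R = 1 / (1 − e^(−kτ)) = 1 / (1 − e^(−0.03894×23.0)) = 1 / (1 − 0.4083) = 1.690
Loading dose = maintenance dose × R = 796 × 1.690 ≈ 1350 mg

1350 mg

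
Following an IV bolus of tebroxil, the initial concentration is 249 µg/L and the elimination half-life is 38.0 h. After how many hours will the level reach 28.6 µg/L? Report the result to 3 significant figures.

119 hours

k = ln 2 / 38.0 = 0.01824 h⁻¹
C(t) = C₀ e^(−kt)  ⇒  t = ln(C₀/C) / k
t = ln(249/28.6) / 0.01824 = 2.164 / 0.01824 ≈ 119 hours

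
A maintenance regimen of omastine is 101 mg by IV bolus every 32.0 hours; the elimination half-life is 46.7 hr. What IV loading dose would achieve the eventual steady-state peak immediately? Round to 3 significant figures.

267 mg

k = ln 2 / 46.7 = 0.01484 hr⁻¹
Accumulation ratio R = 1 / (1 − e^(−kτ)) = 1 / (1 − e^(−0.01484×32.0)) = 1 / (1 − 0.6219) = 2.645
Loading dose = maintenance dose × R = 101 × 2.645 ≈ 267 mg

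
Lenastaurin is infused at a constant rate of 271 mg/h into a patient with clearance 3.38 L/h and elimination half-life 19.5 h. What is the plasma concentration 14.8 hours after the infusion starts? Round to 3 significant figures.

32.8 µg/mL

Css = rate / CL = 271 / 3.38 = 80.18 µg/mL
k = ln 2 / 19.5 = 0.03555 h⁻¹
C(t) = Css (1 − e^(−kt)) = 80.18 × (1 − e^(−0.5261)) = 80.18 × 0.4091 ≈ 32.8 µg/mL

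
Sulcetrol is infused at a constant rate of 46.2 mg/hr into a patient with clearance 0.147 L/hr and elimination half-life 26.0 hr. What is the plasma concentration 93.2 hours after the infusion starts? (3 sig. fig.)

Css = rate / CL = 46.2 / 0.147 = 314.3 µg/mL
k = ln 2 / 26.0 = 0.02666 hr⁻¹
C(t) = Css (1 − e^(−kt)) = 314.3 × (1 − e^(−2.485)) = 314.3 × 0.9166 ≈ 288 µg/mL

288 µg/mL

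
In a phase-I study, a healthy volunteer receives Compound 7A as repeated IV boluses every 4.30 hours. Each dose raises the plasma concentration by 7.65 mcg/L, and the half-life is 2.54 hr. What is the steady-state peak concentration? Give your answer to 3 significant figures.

11.1 mcg/L

k = ln 2 / 2.54 = 0.2729 hr⁻¹
Fraction remaining after one interval: e^(−kτ) = e^(−0.2729 × 4.30) = 0.3093
R = 1 / (1 − 0.3093) = 1.448
Css,max = 7.65 × 1.448 ≈ 11.1 mcg/L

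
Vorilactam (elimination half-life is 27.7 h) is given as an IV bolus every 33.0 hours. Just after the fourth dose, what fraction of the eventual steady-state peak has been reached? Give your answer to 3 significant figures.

0.963

k = ln 2 / 27.7 = 0.02502 h⁻¹
f_n = 1 − e^(−nkτ) = 1 − e^(−4 × 0.02502 × 33.0) = 1 − e^(−3.303) = 1 − 0.03677 ≈ 0.963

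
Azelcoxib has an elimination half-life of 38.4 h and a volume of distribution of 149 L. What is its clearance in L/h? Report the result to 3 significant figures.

k = ln 2 / t½ = ln 2 / 38.4 = 0.01805 h⁻¹
CL = k · V = 0.01805 × 149 ≈ 2.69 L/h

2.69 L/h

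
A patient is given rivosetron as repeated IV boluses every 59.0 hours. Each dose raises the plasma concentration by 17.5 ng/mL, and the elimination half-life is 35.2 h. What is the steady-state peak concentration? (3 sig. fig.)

k = ln 2 / 35.2 = 0.01969 h⁻¹
Fraction remaining after one interval: e^(−kτ) = e^(−0.01969 × 59.0) = 0.3129
R = 1 / (1 − 0.3129) = 1.455
Css,max = 17.5 × 1.455 ≈ 25.5 ng/mL

25.5 ng/mL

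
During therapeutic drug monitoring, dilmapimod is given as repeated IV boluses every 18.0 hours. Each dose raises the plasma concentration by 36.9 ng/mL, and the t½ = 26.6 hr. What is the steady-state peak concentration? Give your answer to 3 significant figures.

98.6 ng/mL

k = ln 2 / 26.6 = 0.02606 hr⁻¹
Fraction remaining after one interval: e^(−kτ) = e^(−0.02606 × 18.0) = 0.6256
R = 1 / (1 − 0.6256) = 2.671
Css,max = 36.9 × 2.671 ≈ 98.6 ng/mL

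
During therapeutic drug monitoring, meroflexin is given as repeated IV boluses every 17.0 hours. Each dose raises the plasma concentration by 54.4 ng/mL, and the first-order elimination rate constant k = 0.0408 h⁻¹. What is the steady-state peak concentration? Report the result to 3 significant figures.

Fraction remaining after one interval: e^(−kτ) = e^(−0.04080 × 17.0) = 0.4998
R = 1 / (1 − 0.4998) = 1.999
Css,max = 54.4 × 1.999 ≈ 109 ng/mL

109 ng/mL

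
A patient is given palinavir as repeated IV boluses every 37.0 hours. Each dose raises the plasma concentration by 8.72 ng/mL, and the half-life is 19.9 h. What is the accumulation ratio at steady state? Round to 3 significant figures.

k = ln 2 / 19.9 = 0.03483 h⁻¹
Fraction remaining after one interval: e^(−kτ) = e^(−0.03483 × 37.0) = 0.2756
R = 1 / (1 − 0.2756) = 1 / 0.7244 ≈ 1.38

1.38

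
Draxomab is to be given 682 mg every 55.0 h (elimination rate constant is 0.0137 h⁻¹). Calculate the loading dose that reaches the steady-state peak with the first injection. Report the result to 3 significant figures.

1290 mg

Accumulation ratio R = 1 / (1 − e^(−kτ)) = 1 / (1 − e^(−0.01370×55.0)) = 1 / (1 − 0.4707) = 1.889
Loading dose = maintenance dose × R = 682 × 1.889 ≈ 1290 mg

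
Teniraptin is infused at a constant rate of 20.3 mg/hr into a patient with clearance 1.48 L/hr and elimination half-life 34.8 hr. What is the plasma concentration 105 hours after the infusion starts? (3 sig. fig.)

Css = rate / CL = 20.3 / 1.48 = 13.72 µg/mL
k = ln 2 / 34.8 = 0.01992 hr⁻¹
C(t) = Css (1 − e^(−kt)) = 13.72 × (1 − e^(−2.091)) = 13.72 × 0.8765 ≈ 12.0 µg/mL

12.0 µg/mL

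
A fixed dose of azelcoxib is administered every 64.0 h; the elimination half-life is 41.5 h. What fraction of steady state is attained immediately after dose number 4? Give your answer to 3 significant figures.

0.986

k = ln 2 / 41.5 = 0.01670 h⁻¹
f_n = 1 − e^(−nkτ) = 1 − e^(−4 × 0.01670 × 64.0) = 1 − e^(−4.276) = 1 − 0.01390 ≈ 0.986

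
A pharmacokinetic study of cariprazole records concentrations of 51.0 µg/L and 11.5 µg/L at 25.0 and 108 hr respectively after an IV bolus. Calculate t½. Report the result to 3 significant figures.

k = ln(C₁/C₂) / (t₂ − t₁) = ln(51.0/11.5) / (108 − 25.0)
  = 1.489 / 83.00 = 0.01795 hr⁻¹
t½ = ln 2 / k = ln 2 / 0.01795 ≈ 38.6 hours

38.6 hours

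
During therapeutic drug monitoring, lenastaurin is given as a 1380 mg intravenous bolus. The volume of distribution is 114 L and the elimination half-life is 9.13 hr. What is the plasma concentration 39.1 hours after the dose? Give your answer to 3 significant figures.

C₀ = dose / V = 1380 / 114 = 12.11 mg/L
k = ln 2 / 9.13 = 0.07592 hr⁻¹
C(t) = C₀ e^(−kt) = 12.11 × e^(−0.07592 × 39.1) = 12.11 × e^(−2.968) = 12.11 × 0.05138 ≈ 0.622 mg/L

0.622 mg/L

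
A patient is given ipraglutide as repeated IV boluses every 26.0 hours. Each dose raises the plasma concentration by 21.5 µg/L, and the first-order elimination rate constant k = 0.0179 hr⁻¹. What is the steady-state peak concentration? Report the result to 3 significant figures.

57.8 µg/L

Fraction remaining after one interval: e^(−kτ) = e^(−0.01790 × 26.0) = 0.6279
R = 1 / (1 − 0.6279) = 2.687
Css,max = 21.5 × 2.687 ≈ 57.8 µg/L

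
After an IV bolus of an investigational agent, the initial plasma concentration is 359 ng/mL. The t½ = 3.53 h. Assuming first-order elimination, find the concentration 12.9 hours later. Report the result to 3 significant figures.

28.5 ng/mL

k = ln 2 / 3.53 = 0.1964 h⁻¹
C(t) = C₀ e^(−kt) = 359 × e^(−0.1964 × 12.9) = 359 × e^(−2.533) = 359 × 0.07942 ≈ 28.5 ng/mL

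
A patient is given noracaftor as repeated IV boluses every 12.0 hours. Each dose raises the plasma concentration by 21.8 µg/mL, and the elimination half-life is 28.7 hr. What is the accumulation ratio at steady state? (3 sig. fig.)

3.97

k = ln 2 / 28.7 = 0.02415 hr⁻¹
Fraction remaining after one interval: e^(−kτ) = e^(−0.02415 × 12.0) = 0.7484
R = 1 / (1 − 0.7484) = 1 / 0.2516 ≈ 3.97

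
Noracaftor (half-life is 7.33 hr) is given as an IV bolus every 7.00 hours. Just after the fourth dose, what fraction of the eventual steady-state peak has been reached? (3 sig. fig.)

0.929

k = ln 2 / 7.33 = 0.09456 hr⁻¹
f_n = 1 − e^(−nkτ) = 1 − e^(−4 × 0.09456 × 7.00) = 1 − e^(−2.648) = 1 − 0.07081 ≈ 0.929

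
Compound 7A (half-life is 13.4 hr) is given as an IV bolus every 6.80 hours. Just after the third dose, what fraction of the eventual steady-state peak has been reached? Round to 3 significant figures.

k = ln 2 / 13.4 = 0.05173 hr⁻¹
f_n = 1 − e^(−nkτ) = 1 − e^(−3 × 0.05173 × 6.80) = 1 − e^(−1.055) = 1 − 0.3481 ≈ 0.652

0.652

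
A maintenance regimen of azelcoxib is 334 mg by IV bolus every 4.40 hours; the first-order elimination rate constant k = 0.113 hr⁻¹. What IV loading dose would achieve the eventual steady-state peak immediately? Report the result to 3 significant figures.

853 mg

Accumulation ratio R = 1 / (1 − e^(−kτ)) = 1 / (1 − e^(−0.1130×4.40)) = 1 / (1 − 0.6082) = 2.553
Loading dose = maintenance dose × R = 334 × 2.553 ≈ 853 mg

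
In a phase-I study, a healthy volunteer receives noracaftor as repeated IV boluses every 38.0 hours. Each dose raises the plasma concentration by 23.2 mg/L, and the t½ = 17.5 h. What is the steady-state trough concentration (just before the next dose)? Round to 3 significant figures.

k = ln 2 / 17.5 = 0.03961 h⁻¹
Fraction remaining after one interval: e^(−kτ) = e^(−0.03961 × 38.0) = 0.2220
R = 1 / (1 − 0.2220) = 1.285
Css,max = 23.2 × 1.285 = 29.82 mg/L
Css,min = Css,max × e^(−kτ) = 29.82 × 0.2220 ≈ 6.62 mg/L

6.62 mg/L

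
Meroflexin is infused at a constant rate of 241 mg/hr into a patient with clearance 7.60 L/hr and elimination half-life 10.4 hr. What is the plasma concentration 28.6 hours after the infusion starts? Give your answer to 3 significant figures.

Css = rate / CL = 241 / 7.60 = 31.71 µg/mL
k = ln 2 / 10.4 = 0.06665 hr⁻¹
C(t) = Css (1 − e^(−kt)) = 31.71 × (1 − e^(−1.906)) = 31.71 × 0.8513 ≈ 27.0 µg/mL

27.0 µg/mL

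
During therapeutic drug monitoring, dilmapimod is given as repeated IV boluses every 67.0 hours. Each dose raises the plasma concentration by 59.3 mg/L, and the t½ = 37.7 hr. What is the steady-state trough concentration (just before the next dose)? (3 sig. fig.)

24.4 mg/L

k = ln 2 / 37.7 = 0.01839 hr⁻¹
Fraction remaining after one interval: e^(−kτ) = e^(−0.01839 × 67.0) = 0.2918
R = 1 / (1 − 0.2918) = 1.412
Css,max = 59.3 × 1.412 = 83.73 mg/L
Css,min = Css,max × e^(−kτ) = 83.73 × 0.2918 ≈ 24.4 mg/L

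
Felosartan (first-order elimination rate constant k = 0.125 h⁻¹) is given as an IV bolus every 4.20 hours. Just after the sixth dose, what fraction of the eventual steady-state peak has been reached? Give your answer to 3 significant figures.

f_n = 1 − e^(−nkτ) = 1 − e^(−6 × 0.1250 × 4.20) = 1 − e^(−3.150) = 1 − 0.04285 ≈ 0.957

0.957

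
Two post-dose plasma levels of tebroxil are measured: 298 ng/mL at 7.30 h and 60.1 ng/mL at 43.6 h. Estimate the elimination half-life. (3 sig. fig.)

k = ln(C₁/C₂) / (t₂ − t₁) = ln(298/60.1) / (43.6 − 7.30)
  = 1.601 / 36.30 = 0.04411 h⁻¹
t½ = ln 2 / k = ln 2 / 0.04411 ≈ 15.7 hours

15.7 hours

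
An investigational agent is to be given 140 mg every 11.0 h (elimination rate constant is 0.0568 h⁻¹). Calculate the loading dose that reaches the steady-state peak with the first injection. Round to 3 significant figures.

301 mg

Accumulation ratio R = 1 / (1 − e^(−kτ)) = 1 / (1 − e^(−0.05680×11.0)) = 1 / (1 − 0.5354) = 2.152
Loading dose = maintenance dose × R = 140 × 2.152 ≈ 301 mg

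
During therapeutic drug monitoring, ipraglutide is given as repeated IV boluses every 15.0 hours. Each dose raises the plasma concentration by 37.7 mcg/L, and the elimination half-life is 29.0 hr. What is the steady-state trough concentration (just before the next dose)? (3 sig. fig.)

k = ln 2 / 29.0 = 0.02390 hr⁻¹
Fraction remaining after one interval: e^(−kτ) = e^(−0.02390 × 15.0) = 0.6987
R = 1 / (1 − 0.6987) = 3.319
Css,max = 37.7 × 3.319 = 125.1 mcg/L
Css,min = Css,max × e^(−kτ) = 125.1 × 0.6987 ≈ 87.4 mcg/L

87.4 mcg/L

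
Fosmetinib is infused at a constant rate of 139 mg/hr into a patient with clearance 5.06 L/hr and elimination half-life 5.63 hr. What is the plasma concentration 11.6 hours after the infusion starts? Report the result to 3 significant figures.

Css = rate / CL = 139 / 5.06 = 27.47 µg/mL
k = ln 2 / 5.63 = 0.1231 hr⁻¹
C(t) = Css (1 − e^(−kt)) = 27.47 × (1 − e^(−1.428)) = 27.47 × 0.7602 ≈ 20.9 µg/mL

20.9 µg/mL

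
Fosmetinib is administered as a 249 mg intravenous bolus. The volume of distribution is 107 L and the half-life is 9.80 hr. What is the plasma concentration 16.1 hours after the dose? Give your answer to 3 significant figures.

C₀ = dose / V = 249 / 107 = 2.327 mg/L
k = ln 2 / 9.80 = 0.07073 hr⁻¹
C(t) = C₀ e^(−kt) = 2.327 × e^(−0.07073 × 16.1) = 2.327 × e^(−1.139) = 2.327 × 0.3202 ≈ 0.745 mg/L

0.745 mg/L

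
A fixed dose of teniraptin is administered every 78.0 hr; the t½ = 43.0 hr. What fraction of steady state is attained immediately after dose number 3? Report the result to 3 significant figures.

k = ln 2 / 43.0 = 0.01612 hr⁻¹
f_n = 1 − e^(−nkτ) = 1 − e^(−3 × 0.01612 × 78.0) = 1 − e^(−3.772) = 1 − 0.02301 ≈ 0.977

0.977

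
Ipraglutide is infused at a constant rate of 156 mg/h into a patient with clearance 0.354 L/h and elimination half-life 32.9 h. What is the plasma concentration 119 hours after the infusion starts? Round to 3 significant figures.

405 mg/L

Css = rate / CL = 156 / 0.354 = 440.7 mg/L
k = ln 2 / 32.9 = 0.02107 h⁻¹
C(t) = Css (1 − e^(−kt)) = 440.7 × (1 − e^(−2.507)) = 440.7 × 0.9185 ≈ 405 mg/L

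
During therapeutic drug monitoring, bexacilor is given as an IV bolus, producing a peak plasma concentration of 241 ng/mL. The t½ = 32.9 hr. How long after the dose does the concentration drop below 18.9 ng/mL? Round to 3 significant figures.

k = ln 2 / 32.9 = 0.02107 hr⁻¹
C(t) = C₀ e^(−kt)  ⇒  t = ln(C₀/C) / k
t = ln(241/18.9) / 0.02107 = 2.546 / 0.02107 ≈ 121 hours

121 hours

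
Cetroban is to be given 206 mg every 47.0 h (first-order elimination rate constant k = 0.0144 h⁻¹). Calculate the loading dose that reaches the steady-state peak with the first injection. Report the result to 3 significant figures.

419 mg

Accumulation ratio R = 1 / (1 − e^(−kτ)) = 1 / (1 − e^(−0.01440×47.0)) = 1 / (1 − 0.5082) = 2.034
Loading dose = maintenance dose × R = 206 × 2.034 ≈ 419 mg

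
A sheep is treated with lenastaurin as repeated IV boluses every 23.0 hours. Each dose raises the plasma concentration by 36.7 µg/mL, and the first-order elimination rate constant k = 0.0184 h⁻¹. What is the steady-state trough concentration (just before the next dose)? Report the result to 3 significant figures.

Fraction remaining after one interval: e^(−kτ) = e^(−0.01840 × 23.0) = 0.6549
R = 1 / (1 − 0.6549) = 2.898
Css,max = 36.7 × 2.898 = 106.4 µg/mL
Css,min = Css,max × e^(−kτ) = 106.4 × 0.6549 ≈ 69.7 µg/mL

69.7 µg/mL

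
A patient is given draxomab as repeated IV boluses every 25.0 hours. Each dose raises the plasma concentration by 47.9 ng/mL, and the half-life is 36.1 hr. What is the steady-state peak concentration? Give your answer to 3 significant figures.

k = ln 2 / 36.1 = 0.01920 hr⁻¹
Fraction remaining after one interval: e^(−kτ) = e^(−0.01920 × 25.0) = 0.6188
R = 1 / (1 − 0.6188) = 2.623
Css,max = 47.9 × 2.623 ≈ 126 ng/mL

126 ng/mL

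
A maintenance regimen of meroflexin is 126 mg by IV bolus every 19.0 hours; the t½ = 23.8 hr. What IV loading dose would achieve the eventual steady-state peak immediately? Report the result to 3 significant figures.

k = ln 2 / 23.8 = 0.02912 hr⁻¹
Accumulation ratio R = 1 / (1 − e^(−kτ)) = 1 / (1 − e^(−0.02912×19.0)) = 1 / (1 − 0.5750) = 2.353
Loading dose = maintenance dose × R = 126 × 2.353 ≈ 296 mg

296 mg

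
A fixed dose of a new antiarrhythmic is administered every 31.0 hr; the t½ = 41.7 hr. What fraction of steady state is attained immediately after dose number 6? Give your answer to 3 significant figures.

0.955

k = ln 2 / 41.7 = 0.01662 hr⁻¹
f_n = 1 − e^(−nkτ) = 1 − e^(−6 × 0.01662 × 31.0) = 1 − e^(−3.092) = 1 − 0.04542 ≈ 0.955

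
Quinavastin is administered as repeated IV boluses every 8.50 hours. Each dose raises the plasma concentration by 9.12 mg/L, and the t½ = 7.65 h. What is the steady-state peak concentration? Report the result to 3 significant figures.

k = ln 2 / 7.65 = 0.09061 h⁻¹
Fraction remaining after one interval: e^(−kτ) = e^(−0.09061 × 8.50) = 0.4629
R = 1 / (1 − 0.4629) = 1.862
Css,max = 9.12 × 1.862 ≈ 17.0 mg/L

17.0 mg/L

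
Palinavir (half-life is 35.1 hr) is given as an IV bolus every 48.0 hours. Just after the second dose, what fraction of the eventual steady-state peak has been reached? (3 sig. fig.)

k = ln 2 / 35.1 = 0.01975 hr⁻¹
f_n = 1 − e^(−nkτ) = 1 − e^(−2 × 0.01975 × 48.0) = 1 − e^(−1.896) = 1 − 0.1502 ≈ 0.850

0.850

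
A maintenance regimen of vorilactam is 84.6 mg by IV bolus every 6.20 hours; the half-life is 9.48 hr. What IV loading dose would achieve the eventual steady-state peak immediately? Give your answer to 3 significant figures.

k = ln 2 / 9.48 = 0.07312 hr⁻¹
Accumulation ratio R = 1 / (1 − e^(−kτ)) = 1 / (1 − e^(−0.07312×6.20)) = 1 / (1 − 0.6355) = 2.744
Loading dose = maintenance dose × R = 84.6 × 2.744 ≈ 232 mg

232 mg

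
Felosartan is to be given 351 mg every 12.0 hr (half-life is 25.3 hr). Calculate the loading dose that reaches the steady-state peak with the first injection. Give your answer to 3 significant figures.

1250 mg

k = ln 2 / 25.3 = 0.02740 hr⁻¹
Accumulation ratio R = 1 / (1 − e^(−kτ)) = 1 / (1 − e^(−0.02740×12.0)) = 1 / (1 − 0.7198) = 3.569
Loading dose = maintenance dose × R = 351 × 3.569 ≈ 1250 mg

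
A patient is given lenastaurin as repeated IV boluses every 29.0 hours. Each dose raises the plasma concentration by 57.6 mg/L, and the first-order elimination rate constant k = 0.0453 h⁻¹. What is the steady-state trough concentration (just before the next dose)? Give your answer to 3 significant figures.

21.2 mg/L

Fraction remaining after one interval: e^(−kτ) = e^(−0.04530 × 29.0) = 0.2688
R = 1 / (1 − 0.2688) = 1.368
Css,max = 57.6 × 1.368 = 78.78 mg/L
Css,min = Css,max × e^(−kτ) = 78.78 × 0.2688 ≈ 21.2 mg/L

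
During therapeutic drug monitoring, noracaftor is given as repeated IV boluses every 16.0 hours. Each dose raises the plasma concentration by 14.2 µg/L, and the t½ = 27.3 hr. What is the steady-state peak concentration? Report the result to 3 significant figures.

k = ln 2 / 27.3 = 0.02539 hr⁻¹
Fraction remaining after one interval: e^(−kτ) = e^(−0.02539 × 16.0) = 0.6662
R = 1 / (1 − 0.6662) = 2.995
Css,max = 14.2 × 2.995 ≈ 42.5 µg/L

42.5 µg/L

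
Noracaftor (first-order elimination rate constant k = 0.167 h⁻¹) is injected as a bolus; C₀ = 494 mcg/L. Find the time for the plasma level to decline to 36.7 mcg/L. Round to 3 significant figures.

15.6 hours

C(t) = C₀ e^(−kt)  ⇒  t = ln(C₀/C) / k
t = ln(494/36.7) / 0.1670 = 2.600 / 0.1670 ≈ 15.6 hours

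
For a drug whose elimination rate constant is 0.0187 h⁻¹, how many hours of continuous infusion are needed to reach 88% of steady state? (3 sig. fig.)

113 hours

f = 1 − e^(−kt)  ⇒  t = −ln(1 − f) / k
t = −ln(1 − 0.88) / 0.01870 = 2.120 / 0.01870 ≈ 113 hours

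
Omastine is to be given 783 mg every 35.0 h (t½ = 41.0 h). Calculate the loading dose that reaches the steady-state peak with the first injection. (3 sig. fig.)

1750 mg

k = ln 2 / 41.0 = 0.01691 h⁻¹
Accumulation ratio R = 1 / (1 − e^(−kτ)) = 1 / (1 − e^(−0.01691×35.0)) = 1 / (1 − 0.5534) = 2.239
Loading dose = maintenance dose × R = 783 × 2.239 ≈ 1750 mg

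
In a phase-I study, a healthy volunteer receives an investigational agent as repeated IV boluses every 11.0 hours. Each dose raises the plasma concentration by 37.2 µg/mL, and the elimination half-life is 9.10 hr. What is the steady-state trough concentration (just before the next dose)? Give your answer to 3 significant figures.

k = ln 2 / 9.10 = 0.07617 hr⁻¹
Fraction remaining after one interval: e^(−kτ) = e^(−0.07617 × 11.0) = 0.4326
R = 1 / (1 − 0.4326) = 1.763
Css,max = 37.2 × 1.763 = 65.57 µg/mL
Css,min = Css,max × e^(−kτ) = 65.57 × 0.4326 ≈ 28.4 µg/mL

28.4 µg/mL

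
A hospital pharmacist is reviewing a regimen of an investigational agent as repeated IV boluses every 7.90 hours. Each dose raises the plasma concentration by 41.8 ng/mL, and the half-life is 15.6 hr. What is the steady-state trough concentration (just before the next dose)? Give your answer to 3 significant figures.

99.4 ng/mL

k = ln 2 / 15.6 = 0.04443 hr⁻¹
Fraction remaining after one interval: e^(−kτ) = e^(−0.04443 × 7.90) = 0.7040
R = 1 / (1 − 0.7040) = 3.378
Css,max = 41.8 × 3.378 = 141.2 ng/mL
Css,min = Css,max × e^(−kτ) = 141.2 × 0.7040 ≈ 99.4 ng/mL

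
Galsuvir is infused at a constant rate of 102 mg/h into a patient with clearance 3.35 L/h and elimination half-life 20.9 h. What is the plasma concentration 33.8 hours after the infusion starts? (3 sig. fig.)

20.5 mg/L

Css = rate / CL = 102 / 3.35 = 30.45 mg/L
k = ln 2 / 20.9 = 0.03316 h⁻¹
C(t) = Css (1 − e^(−kt)) = 30.45 × (1 − e^(−1.121)) = 30.45 × 0.6740 ≈ 20.5 mg/L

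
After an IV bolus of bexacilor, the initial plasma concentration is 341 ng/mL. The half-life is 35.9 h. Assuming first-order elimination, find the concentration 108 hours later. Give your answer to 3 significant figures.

k = ln 2 / 35.9 = 0.01931 h⁻¹
108 h is 3.008 half-lives, so C = 341 × (1/2)^3.008 = 341 × 0.1243 ≈ 42.4 ng/mL

42.4 ng/mL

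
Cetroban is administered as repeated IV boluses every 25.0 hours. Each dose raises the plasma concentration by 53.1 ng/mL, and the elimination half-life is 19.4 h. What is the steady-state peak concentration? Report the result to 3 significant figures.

89.9 ng/mL

k = ln 2 / 19.4 = 0.03573 h⁻¹
Fraction remaining after one interval: e^(−kτ) = e^(−0.03573 × 25.0) = 0.4093
R = 1 / (1 − 0.4093) = 1.693
Css,max = 53.1 × 1.693 ≈ 89.9 ng/mL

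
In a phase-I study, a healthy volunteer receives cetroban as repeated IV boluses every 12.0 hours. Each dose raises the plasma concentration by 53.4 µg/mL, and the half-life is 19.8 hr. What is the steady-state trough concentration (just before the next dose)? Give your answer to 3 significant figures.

102 µg/mL

k = ln 2 / 19.8 = 0.03501 hr⁻¹
Fraction remaining after one interval: e^(−kτ) = e^(−0.03501 × 12.0) = 0.6570
R = 1 / (1 − 0.6570) = 2.915
Css,max = 53.4 × 2.915 = 155.7 µg/mL
Css,min = Css,max × e^(−kτ) = 155.7 × 0.6570 ≈ 102 µg/mL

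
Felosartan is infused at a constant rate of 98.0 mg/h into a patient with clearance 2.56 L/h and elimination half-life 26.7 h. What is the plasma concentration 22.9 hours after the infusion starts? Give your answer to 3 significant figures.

Css = rate / CL = 98.0 / 2.56 = 38.28 µg/mL
k = ln 2 / 26.7 = 0.02596 h⁻¹
C(t) = Css (1 − e^(−kt)) = 38.28 × (1 − e^(−0.5945)) = 38.28 × 0.4482 ≈ 17.2 µg/mL

17.2 µg/mL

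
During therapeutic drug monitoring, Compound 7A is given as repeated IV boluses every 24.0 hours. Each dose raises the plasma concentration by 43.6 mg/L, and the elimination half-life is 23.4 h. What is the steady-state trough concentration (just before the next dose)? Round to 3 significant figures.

k = ln 2 / 23.4 = 0.02962 h⁻¹
Fraction remaining after one interval: e^(−kτ) = e^(−0.02962 × 24.0) = 0.4912
R = 1 / (1 − 0.4912) = 1.965
Css,max = 43.6 × 1.965 = 85.69 mg/L
Css,min = Css,max × e^(−kτ) = 85.69 × 0.4912 ≈ 42.1 mg/L

42.1 mg/L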